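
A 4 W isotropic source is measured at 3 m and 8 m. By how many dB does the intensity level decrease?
Δβ = 20·log₁₀(r₂/r₁) = 8.519 dB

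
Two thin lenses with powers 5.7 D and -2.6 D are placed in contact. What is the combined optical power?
P_total = P₁ + P₂ = 3.1 D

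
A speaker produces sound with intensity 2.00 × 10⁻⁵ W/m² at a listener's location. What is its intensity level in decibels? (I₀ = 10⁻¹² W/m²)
β = 10·log₁₀(I/I₀) = 73.01 dB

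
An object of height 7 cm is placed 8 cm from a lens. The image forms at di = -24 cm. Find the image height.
hi = (-di/do) × ho = 21 cm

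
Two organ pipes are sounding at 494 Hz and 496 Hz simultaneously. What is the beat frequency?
2 Hz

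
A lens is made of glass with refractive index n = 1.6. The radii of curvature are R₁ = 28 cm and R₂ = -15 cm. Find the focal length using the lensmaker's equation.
1/f = (n − 1)(1/R₁ − 1/R₂) → f = 16.28 cm (converging lens)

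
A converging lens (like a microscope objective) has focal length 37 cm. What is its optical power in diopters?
P = 1/f = 2.703 D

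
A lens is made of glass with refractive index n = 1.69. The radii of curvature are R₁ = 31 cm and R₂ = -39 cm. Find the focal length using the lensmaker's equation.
1/f = (n − 1)(1/R₁ − 1/R₂) → f = 25.03 cm (converging lens)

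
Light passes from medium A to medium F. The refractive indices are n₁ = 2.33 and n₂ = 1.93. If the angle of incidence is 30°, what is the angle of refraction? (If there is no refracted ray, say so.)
sin θ₂ = (n₁/n₂)·sin θ₁ = 0.6036 → θ₂ = 37.13°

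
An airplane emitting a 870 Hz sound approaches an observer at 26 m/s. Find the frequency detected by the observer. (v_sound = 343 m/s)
f_obs = f·v/(v − v_s) = 941.4 Hz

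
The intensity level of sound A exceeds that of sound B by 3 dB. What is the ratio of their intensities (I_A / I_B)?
I_A/I_B = 10^(Δβ/10) = 1.995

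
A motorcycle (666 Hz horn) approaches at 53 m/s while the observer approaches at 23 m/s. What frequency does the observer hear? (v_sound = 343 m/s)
f_obs = f·(v + v_o)/(v − v_s) = 840.5 Hz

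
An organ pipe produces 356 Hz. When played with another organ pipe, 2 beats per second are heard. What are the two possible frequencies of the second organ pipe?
f₂ = 356 ± 2 Hz → 358 Hz or 354 Hz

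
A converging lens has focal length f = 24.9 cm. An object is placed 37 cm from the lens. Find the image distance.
1/di = 1/f − 1/do → di = 76.14 cm (real image)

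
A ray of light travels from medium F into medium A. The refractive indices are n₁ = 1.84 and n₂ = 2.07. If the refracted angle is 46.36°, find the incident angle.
sin θ₁ = (n₂/n₁)·sin θ₂ → θ₁ = 54.5°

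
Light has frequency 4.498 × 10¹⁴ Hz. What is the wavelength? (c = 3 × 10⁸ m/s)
λ = c/f = 667 nm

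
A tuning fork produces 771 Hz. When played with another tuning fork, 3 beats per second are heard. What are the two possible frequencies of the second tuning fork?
f₂ = 771 ± 3 Hz → 774 Hz or 768 Hz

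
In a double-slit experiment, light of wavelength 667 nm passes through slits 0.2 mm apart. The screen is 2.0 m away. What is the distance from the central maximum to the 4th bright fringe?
y = mλL/d = 26.68 mm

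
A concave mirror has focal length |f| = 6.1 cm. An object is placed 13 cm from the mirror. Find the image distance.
f = +6.1 cm (concave); 1/di = 1/f − 1/do → di = 11.49 cm (real image, in front of mirror)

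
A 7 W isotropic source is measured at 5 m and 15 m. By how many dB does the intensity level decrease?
Δβ = 20·log₁₀(r₂/r₁) = 9.542 dB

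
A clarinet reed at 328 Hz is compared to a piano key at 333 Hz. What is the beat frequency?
5 Hz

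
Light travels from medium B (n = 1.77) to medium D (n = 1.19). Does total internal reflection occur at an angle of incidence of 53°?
θc = arcsin(n₂/n₁) = 42.25°; 53° > θc, so yes — total internal reflection.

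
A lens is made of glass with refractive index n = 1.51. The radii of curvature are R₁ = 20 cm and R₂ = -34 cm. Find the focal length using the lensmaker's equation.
1/f = (n − 1)(1/R₁ − 1/R₂) → f = 24.69 cm (converging lens)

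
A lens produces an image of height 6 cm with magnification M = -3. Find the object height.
ho = |hi|/|M| = 2 cm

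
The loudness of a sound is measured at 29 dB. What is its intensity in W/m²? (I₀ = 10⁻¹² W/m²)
I = I₀·10^(β/10) = 7.94 × 10⁻¹⁰ W/m²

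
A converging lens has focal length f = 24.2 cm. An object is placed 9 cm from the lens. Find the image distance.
1/di = 1/f − 1/do → di = -14.33 cm (virtual image)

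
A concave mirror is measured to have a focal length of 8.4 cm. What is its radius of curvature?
R = 2|f| = 16.8 cm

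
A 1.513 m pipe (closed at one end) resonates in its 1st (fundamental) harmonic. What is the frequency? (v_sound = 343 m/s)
fₙ = nv/(4L) = 56.68 Hz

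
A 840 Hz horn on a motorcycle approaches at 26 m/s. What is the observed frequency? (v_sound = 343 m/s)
f_obs = f·v/(v − v_s) = 908.9 Hz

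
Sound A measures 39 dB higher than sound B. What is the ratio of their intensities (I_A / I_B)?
I_A/I_B = 10^(Δβ/10) = 7943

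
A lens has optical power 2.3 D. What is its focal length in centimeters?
f = 1/P = 43.48 cm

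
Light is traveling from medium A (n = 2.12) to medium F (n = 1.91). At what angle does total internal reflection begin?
θc = arcsin(n₂/n₁) = 64.28°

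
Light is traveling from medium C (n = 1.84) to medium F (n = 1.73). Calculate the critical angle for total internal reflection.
θc = arcsin(n₂/n₁) = 70.09°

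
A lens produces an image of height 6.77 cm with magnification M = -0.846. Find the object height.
ho = |hi|/|M| = 8.002 cm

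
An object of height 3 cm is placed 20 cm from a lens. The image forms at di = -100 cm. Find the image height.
hi = (-di/do) × ho = 15 cm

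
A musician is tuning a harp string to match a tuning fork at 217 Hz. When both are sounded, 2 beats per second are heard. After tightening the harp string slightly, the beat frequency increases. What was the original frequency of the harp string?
219 Hz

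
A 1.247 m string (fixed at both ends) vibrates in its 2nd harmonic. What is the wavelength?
λₙ = 2L/n = 1.247 m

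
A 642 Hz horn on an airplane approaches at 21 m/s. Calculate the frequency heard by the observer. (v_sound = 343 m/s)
f_obs = f·v/(v − v_s) = 683.9 Hz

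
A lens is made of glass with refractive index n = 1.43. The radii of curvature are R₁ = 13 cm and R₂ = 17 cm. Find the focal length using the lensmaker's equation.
1/f = (n − 1)(1/R₁ − 1/R₂) → f = 128.5 cm (converging lens)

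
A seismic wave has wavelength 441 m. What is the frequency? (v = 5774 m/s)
f = v/λ = 13.09 Hz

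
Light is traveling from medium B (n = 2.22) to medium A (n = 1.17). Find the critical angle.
θc = arcsin(n₂/n₁) = 31.8°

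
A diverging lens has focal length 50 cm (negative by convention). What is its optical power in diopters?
P = 1/f = -2 D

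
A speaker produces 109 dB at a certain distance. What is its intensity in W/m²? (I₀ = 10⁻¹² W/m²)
I = I₀·10^(β/10) = 7.94 × 10⁻² W/m²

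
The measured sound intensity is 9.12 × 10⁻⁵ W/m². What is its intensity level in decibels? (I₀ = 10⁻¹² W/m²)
β = 10·log₁₀(I/I₀) = 79.6 dB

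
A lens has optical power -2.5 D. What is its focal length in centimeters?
f = 1/P = -40 cm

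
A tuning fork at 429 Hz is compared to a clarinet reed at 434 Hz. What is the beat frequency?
5 Hz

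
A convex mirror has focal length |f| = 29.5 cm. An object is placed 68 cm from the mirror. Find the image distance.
f = −29.5 cm (convex); 1/di = 1/f − 1/do → di = -20.57 cm (virtual image, behind mirror)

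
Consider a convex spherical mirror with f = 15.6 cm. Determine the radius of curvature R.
R = 2|f| = 31.2 cm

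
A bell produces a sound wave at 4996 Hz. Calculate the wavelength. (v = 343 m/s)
λ = v/f = 0.06865 m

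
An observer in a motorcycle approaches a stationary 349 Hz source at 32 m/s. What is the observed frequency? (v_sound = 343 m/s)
f_obs = f·(v + v_o)/v = 381.6 Hz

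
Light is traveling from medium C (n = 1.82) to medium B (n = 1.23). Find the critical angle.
θc = arcsin(n₂/n₁) = 42.52°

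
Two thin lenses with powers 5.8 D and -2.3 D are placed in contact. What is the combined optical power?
P_total = P₁ + P₂ = 3.5 D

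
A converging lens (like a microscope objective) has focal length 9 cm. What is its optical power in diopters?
P = 1/f = 11.11 D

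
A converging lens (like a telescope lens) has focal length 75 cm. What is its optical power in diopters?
P = 1/f = 1.333 D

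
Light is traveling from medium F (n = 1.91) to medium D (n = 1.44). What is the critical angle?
θc = arcsin(n₂/n₁) = 48.93°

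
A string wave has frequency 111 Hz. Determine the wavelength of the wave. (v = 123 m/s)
λ = v/f = 1.108 m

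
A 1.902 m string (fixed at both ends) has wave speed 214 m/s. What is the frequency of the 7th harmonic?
fₙ = nv/(2L) = 393.8 Hz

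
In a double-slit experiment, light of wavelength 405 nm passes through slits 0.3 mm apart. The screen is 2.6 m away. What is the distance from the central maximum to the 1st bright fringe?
y = mλL/d = 3.51 mm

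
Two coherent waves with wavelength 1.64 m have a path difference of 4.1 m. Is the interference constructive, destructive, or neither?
destructive — path difference = 2.5λ, an odd multiple of λ/2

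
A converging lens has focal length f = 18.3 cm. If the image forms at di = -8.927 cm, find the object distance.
1/do = 1/f − 1/di → do = 6 cm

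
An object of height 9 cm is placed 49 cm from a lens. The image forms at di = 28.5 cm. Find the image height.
hi = (-di/do) × ho = -5.235 cm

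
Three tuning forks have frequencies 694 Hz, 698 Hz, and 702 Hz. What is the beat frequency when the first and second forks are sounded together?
4 Hz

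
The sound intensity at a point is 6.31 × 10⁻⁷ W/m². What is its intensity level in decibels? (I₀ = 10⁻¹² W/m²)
β = 10·log₁₀(I/I₀) = 58 dB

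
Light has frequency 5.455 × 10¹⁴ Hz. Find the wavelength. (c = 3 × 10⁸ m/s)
λ = c/f = 550 nm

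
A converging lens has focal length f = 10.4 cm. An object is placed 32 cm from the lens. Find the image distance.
1/di = 1/f − 1/do → di = 15.41 cm (real image)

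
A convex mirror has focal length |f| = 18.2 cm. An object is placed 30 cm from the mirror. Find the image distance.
f = −18.2 cm (convex); 1/di = 1/f − 1/do → di = -11.33 cm (virtual image, behind mirror)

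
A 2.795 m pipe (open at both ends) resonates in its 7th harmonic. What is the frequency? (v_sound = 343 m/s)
fₙ = nv/(2L) = 429.5 Hz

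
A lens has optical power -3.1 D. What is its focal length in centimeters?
f = 1/P = -32.26 cm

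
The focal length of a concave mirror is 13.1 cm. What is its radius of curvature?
R = 2|f| = 26.2 cm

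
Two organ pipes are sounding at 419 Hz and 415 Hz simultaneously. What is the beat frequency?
4 Hz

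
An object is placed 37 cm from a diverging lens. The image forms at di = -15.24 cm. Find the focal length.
1/f = 1/do + 1/di → f = -25.91 cm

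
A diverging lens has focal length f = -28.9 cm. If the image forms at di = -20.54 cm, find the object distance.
1/do = 1/f − 1/di → do = 71.01 cm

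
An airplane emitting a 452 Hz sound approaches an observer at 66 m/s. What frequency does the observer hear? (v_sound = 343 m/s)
f_obs = f·v/(v − v_s) = 559.7 Hz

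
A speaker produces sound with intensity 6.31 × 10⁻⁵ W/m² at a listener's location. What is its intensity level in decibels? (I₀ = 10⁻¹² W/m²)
β = 10·log₁₀(I/I₀) = 78 dB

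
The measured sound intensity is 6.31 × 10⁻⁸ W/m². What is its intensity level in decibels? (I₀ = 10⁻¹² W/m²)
β = 10·log₁₀(I/I₀) = 48 dB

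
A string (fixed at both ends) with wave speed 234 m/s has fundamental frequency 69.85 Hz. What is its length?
L = v/(2f₁) = 1.675 m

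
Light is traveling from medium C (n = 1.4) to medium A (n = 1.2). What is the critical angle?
θc = arcsin(n₂/n₁) = 59°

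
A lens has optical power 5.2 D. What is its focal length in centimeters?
f = 1/P = 19.23 cm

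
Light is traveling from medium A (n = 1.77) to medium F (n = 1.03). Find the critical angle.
θc = arcsin(n₂/n₁) = 35.59°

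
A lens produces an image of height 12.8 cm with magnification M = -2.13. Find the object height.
ho = |hi|/|M| = 6.009 cm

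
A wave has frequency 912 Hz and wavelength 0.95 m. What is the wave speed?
v = fλ = 866.4 m/s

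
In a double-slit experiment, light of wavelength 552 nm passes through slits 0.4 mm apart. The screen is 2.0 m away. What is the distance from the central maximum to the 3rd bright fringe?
y = mλL/d = 8.28 mm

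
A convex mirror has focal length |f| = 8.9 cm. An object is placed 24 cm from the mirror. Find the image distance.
f = −8.9 cm (convex); 1/di = 1/f − 1/do → di = -6.492 cm (virtual image, behind mirror)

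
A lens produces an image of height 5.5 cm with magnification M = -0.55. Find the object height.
ho = |hi|/|M| = 10 cm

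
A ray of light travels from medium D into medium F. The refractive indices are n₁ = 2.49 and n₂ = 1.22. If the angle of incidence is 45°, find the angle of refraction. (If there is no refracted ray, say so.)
sin θ₂ = (n₁/n₂)·sin θ₁ = 1.443 > 1, so there is no refracted ray — the light undergoes total internal reflection.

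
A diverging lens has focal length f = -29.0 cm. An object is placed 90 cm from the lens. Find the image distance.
1/di = 1/f − 1/do → di = -21.93 cm (virtual image)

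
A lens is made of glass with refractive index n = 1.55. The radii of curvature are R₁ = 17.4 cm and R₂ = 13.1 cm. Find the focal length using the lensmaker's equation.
1/f = (n − 1)(1/R₁ − 1/R₂) → f = -96.38 cm (diverging lens)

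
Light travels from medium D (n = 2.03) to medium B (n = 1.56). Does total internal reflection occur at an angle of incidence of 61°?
θc = arcsin(n₂/n₁) = 50.22°; 61° > θc, so yes — total internal reflection.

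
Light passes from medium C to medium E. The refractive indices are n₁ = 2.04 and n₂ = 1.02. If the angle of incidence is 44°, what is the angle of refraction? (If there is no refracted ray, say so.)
sin θ₂ = (n₁/n₂)·sin θ₁ = 1.389 > 1, so there is no refracted ray — the light undergoes total internal reflection.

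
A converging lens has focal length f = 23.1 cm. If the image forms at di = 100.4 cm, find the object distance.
1/do = 1/f − 1/di → do = 30 cm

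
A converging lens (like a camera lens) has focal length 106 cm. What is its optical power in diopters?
P = 1/f = 0.9434 D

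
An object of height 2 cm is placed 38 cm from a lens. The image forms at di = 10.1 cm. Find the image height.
hi = (-di/do) × ho = -0.5316 cm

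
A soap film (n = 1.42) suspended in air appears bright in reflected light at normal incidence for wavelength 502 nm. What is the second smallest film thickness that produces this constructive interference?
2nt = (m − ½)λ with m = 2 → t = (m − ½)λ/(2n) = 265.1 nm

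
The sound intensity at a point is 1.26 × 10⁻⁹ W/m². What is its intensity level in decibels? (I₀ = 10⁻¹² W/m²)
β = 10·log₁₀(I/I₀) = 31 dB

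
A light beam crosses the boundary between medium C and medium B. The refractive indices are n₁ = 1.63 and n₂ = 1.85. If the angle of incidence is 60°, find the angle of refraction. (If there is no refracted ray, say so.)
sin θ₂ = (n₁/n₂)·sin θ₁ = 0.763 → θ₂ = 49.73°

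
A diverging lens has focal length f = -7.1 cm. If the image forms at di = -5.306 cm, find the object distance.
1/do = 1/f − 1/di → do = 21 cm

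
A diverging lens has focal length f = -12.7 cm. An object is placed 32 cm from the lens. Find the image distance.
1/di = 1/f − 1/do → di = -9.092 cm (virtual image)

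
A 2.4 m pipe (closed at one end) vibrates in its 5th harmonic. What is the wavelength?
λₙ = 4L/n = 1.92 m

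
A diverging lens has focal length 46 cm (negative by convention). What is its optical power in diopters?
P = 1/f = -2.174 D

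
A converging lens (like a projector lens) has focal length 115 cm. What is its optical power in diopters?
P = 1/f = 0.8696 D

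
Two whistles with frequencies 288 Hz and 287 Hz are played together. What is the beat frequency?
1 Hz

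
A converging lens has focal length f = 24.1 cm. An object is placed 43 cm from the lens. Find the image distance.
1/di = 1/f − 1/do → di = 54.83 cm (real image)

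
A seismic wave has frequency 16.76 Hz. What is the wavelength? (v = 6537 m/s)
λ = v/f = 390 m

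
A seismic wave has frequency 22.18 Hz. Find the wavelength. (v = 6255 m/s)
λ = v/f = 282 m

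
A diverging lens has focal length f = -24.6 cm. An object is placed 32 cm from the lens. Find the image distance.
1/di = 1/f − 1/do → di = -13.91 cm (virtual image)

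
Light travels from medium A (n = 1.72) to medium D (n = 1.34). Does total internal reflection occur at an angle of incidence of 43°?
θc = arcsin(n₂/n₁) = 51.18°; 43° < θc, so no — the ray refracts.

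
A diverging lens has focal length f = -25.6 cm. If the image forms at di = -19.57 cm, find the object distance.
1/do = 1/f − 1/di → do = 83.08 cm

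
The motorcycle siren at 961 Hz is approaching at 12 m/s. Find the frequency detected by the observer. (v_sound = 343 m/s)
f_obs = f·v/(v − v_s) = 995.8 Hz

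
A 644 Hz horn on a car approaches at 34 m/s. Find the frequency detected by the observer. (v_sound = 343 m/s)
f_obs = f·v/(v − v_s) = 714.9 Hz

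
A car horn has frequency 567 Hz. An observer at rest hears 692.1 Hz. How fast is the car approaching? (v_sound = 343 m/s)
v_s = v·(1 − f/f_obs) = 62 m/s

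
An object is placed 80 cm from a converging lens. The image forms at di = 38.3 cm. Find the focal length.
1/f = 1/do + 1/di → f = 25.9 cm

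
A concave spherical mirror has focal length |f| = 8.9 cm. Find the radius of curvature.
R = 2|f| = 17.8 cm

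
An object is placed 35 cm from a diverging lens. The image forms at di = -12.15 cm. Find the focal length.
1/f = 1/do + 1/di → f = -18.61 cm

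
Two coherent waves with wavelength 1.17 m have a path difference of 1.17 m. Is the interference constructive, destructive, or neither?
constructive — path difference = 1λ, a whole number of wavelengths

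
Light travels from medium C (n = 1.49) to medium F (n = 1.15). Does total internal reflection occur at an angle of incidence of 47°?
θc = arcsin(n₂/n₁) = 50.52°; 47° < θc, so no — the ray refracts.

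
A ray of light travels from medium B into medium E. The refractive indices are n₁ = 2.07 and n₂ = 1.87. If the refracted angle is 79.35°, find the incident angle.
sin θ₁ = (n₂/n₁)·sin θ₂ → θ₁ = 62.6°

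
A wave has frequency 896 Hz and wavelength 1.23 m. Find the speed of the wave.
v = fλ = 1102 m/s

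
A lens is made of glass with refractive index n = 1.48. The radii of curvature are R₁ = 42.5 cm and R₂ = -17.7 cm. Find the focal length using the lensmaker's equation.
1/f = (n − 1)(1/R₁ − 1/R₂) → f = 26.03 cm (converging lens)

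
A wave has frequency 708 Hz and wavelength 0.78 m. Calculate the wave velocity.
v = fλ = 552.2 m/s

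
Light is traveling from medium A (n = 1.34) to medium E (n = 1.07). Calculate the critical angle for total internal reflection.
θc = arcsin(n₂/n₁) = 52.99°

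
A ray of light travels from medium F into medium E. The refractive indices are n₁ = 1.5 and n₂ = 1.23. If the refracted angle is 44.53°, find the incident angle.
sin θ₁ = (n₂/n₁)·sin θ₂ → θ₁ = 35.1°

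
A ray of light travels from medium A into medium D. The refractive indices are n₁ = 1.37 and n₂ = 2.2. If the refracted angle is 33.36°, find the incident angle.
sin θ₁ = (n₂/n₁)·sin θ₂ → θ₁ = 62.01°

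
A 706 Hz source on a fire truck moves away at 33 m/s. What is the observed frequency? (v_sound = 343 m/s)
f_obs = f·v/(v + v_s) = 644 Hz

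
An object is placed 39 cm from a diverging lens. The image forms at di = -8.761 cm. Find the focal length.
1/f = 1/do + 1/di → f = -11.3 cm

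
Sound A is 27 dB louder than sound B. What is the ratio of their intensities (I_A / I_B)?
I_A/I_B = 10^(Δβ/10) = 501.2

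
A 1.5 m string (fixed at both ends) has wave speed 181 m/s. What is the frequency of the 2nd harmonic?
fₙ = nv/(2L) = 120.7 Hz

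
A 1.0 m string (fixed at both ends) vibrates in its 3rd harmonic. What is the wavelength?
λₙ = 2L/n = 0.6667 m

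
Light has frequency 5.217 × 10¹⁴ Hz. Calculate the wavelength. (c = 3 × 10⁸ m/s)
λ = c/f = 575 nm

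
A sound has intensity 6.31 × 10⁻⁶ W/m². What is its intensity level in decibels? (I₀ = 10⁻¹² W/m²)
β = 10·log₁₀(I/I₀) = 68 dB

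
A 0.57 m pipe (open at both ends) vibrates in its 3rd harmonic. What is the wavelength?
λₙ = 2L/n = 0.38 m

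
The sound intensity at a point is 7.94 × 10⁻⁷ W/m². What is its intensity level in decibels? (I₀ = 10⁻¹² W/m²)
β = 10·log₁₀(I/I₀) = 59 dB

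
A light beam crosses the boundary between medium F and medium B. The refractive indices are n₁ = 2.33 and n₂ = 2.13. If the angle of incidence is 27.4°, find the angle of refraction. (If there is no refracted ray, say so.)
sin θ₂ = (n₁/n₂)·sin θ₁ = 0.5034 → θ₂ = 30.23°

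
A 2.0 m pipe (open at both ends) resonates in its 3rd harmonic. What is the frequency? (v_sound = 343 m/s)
fₙ = nv/(2L) = 257.2 Hz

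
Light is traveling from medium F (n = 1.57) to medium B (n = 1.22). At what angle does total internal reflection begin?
θc = arcsin(n₂/n₁) = 50.99°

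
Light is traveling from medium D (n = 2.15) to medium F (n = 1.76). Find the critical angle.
θc = arcsin(n₂/n₁) = 54.95°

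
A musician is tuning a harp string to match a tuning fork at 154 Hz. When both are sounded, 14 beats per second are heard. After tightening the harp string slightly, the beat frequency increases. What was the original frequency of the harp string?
168 Hz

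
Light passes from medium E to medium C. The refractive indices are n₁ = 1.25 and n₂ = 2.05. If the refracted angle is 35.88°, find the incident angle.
sin θ₁ = (n₂/n₁)·sin θ₂ → θ₁ = 73.98°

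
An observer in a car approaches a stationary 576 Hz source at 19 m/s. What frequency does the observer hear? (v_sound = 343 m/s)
f_obs = f·(v + v_o)/v = 607.9 Hz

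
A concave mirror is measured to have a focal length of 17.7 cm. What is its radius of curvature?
R = 2|f| = 35.4 cm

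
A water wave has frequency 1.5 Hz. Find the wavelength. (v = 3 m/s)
λ = v/f = 2 m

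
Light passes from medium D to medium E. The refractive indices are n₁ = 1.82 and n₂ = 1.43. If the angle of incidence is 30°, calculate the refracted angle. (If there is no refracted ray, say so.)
sin θ₂ = (n₁/n₂)·sin θ₁ = 0.6364 → θ₂ = 39.52°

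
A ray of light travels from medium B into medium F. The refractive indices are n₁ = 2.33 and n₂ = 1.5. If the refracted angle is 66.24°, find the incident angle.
sin θ₁ = (n₂/n₁)·sin θ₂ → θ₁ = 36.1°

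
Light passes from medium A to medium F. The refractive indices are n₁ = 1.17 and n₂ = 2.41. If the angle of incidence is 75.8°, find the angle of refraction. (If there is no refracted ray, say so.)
sin θ₂ = (n₁/n₂)·sin θ₁ = 0.4706 → θ₂ = 28.08°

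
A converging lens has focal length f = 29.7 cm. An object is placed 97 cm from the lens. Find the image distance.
1/di = 1/f − 1/do → di = 42.81 cm (real image)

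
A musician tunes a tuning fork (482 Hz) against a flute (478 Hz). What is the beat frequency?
4 Hz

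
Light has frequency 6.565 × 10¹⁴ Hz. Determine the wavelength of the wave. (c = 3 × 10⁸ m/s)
λ = c/f = 457 nm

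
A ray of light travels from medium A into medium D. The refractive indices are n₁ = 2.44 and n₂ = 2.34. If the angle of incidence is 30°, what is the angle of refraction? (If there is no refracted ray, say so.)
sin θ₂ = (n₁/n₂)·sin θ₁ = 0.5214 → θ₂ = 31.42°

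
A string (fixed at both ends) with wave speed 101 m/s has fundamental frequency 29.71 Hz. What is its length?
L = v/(2f₁) = 1.7 m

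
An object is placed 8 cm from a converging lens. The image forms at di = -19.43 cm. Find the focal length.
1/f = 1/do + 1/di → f = 13.6 cm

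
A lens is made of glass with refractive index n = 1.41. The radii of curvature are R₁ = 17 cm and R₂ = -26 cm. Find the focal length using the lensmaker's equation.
1/f = (n − 1)(1/R₁ − 1/R₂) → f = 25.07 cm (converging lens)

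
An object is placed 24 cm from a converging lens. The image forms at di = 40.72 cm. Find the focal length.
1/f = 1/do + 1/di → f = 15.1 cm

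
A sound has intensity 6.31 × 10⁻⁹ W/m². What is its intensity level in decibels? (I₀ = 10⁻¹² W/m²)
β = 10·log₁₀(I/I₀) = 38 dB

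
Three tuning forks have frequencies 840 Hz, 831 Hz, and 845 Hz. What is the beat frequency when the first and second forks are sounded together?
9 Hz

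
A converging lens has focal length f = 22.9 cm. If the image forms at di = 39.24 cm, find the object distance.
1/do = 1/f − 1/di → do = 54.99 cm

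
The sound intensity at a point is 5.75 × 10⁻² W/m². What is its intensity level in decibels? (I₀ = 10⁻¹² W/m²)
β = 10·log₁₀(I/I₀) = 107.6 dB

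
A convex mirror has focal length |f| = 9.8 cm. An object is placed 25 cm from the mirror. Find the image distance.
f = −9.8 cm (convex); 1/di = 1/f − 1/do → di = -7.04 cm (virtual image, behind mirror)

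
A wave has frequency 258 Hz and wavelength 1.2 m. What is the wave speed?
v = fλ = 309.6 m/s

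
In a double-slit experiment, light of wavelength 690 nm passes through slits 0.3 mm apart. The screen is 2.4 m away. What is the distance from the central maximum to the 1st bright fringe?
y = mλL/d = 5.52 mm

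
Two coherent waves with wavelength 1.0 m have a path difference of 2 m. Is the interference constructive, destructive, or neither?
constructive — path difference = 2λ, a whole number of wavelengths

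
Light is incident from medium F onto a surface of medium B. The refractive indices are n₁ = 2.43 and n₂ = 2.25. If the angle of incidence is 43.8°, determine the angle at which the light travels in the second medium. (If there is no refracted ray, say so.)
sin θ₂ = (n₁/n₂)·sin θ₁ = 0.7475 → θ₂ = 48.38°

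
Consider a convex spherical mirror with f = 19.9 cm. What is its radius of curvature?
R = 2|f| = 39.8 cm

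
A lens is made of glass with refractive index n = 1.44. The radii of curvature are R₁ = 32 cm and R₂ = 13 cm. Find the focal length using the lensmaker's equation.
1/f = (n − 1)(1/R₁ − 1/R₂) → f = -49.76 cm (diverging lens)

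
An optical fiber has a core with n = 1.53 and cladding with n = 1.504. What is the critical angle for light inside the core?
θc = arcsin(n_cladding/n_core) = 79.42°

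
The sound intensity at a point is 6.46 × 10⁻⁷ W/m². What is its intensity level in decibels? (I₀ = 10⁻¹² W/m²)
β = 10·log₁₀(I/I₀) = 58.1 dB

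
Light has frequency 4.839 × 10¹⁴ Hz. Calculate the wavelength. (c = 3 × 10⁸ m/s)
λ = c/f = 620 nm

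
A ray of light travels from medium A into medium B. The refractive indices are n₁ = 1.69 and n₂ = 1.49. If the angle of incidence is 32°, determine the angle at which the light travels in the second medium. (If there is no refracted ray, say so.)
sin θ₂ = (n₁/n₂)·sin θ₁ = 0.601 → θ₂ = 36.95°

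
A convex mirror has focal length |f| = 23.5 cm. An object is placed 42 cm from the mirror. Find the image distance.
f = −23.5 cm (convex); 1/di = 1/f − 1/do → di = -15.07 cm (virtual image, behind mirror)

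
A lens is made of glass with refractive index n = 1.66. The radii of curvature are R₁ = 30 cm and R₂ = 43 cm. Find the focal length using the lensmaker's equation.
1/f = (n − 1)(1/R₁ − 1/R₂) → f = 150.3 cm (converging lens)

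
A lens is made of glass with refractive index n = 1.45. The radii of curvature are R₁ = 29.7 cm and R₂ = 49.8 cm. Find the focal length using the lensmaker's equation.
1/f = (n − 1)(1/R₁ − 1/R₂) → f = 163.5 cm (converging lens)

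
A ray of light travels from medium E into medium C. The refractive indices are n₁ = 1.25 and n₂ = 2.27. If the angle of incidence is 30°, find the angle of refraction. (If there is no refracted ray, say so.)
sin θ₂ = (n₁/n₂)·sin θ₁ = 0.2753 → θ₂ = 15.98°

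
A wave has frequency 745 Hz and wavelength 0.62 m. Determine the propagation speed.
v = fλ = 461.9 m/s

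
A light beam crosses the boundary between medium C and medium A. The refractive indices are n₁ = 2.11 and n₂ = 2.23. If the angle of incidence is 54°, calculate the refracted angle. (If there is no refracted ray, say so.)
sin θ₂ = (n₁/n₂)·sin θ₁ = 0.7655 → θ₂ = 49.95°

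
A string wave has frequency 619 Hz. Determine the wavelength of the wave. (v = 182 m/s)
λ = v/f = 0.294 m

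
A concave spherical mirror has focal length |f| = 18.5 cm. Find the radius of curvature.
R = 2|f| = 37 cm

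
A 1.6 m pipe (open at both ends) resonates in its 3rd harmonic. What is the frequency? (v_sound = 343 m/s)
fₙ = nv/(2L) = 321.6 Hz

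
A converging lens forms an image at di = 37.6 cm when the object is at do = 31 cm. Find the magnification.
M = −di/do = -1.213 (inverted image)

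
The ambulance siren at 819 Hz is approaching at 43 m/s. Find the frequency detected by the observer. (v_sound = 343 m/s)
f_obs = f·v/(v − v_s) = 936.4 Hz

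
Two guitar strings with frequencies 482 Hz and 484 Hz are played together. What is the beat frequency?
2 Hz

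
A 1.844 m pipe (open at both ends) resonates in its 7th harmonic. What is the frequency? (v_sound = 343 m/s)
fₙ = nv/(2L) = 651 Hz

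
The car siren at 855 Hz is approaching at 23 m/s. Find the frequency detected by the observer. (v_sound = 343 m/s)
f_obs = f·v/(v − v_s) = 916.5 Hz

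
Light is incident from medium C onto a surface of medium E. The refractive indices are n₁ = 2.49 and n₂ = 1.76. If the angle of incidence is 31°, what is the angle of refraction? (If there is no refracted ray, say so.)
sin θ₂ = (n₁/n₂)·sin θ₁ = 0.7287 → θ₂ = 46.77°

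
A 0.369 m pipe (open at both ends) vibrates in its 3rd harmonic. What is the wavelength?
λₙ = 2L/n = 0.246 m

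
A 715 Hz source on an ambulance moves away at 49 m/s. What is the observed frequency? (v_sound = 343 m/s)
f_obs = f·v/(v + v_s) = 625.6 Hz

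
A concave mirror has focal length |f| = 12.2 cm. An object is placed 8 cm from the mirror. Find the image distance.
f = +12.2 cm (concave); 1/di = 1/f − 1/do → di = -23.24 cm (virtual image, behind mirror)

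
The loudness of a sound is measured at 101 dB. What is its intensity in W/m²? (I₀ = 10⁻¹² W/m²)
I = I₀·10^(β/10) = 1.26 × 10⁻² W/m²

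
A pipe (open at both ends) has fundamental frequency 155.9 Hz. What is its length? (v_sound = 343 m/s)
L = v/(2f₁) = 1.1 m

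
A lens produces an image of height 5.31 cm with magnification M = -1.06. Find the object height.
ho = |hi|/|M| = 5.009 cm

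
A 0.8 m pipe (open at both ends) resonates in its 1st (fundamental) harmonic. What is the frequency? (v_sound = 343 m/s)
fₙ = nv/(2L) = 214.4 Hz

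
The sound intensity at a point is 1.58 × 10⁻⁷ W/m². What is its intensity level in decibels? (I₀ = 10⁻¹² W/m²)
β = 10·log₁₀(I/I₀) = 51.99 dB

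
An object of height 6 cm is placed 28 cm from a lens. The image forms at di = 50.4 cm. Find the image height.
hi = (-di/do) × ho = -10.8 cm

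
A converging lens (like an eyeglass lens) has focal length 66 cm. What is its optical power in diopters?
P = 1/f = 1.515 D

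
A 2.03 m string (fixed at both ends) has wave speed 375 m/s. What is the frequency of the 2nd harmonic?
fₙ = nv/(2L) = 184.7 Hz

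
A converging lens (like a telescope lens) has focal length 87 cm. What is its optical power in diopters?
P = 1/f = 1.149 D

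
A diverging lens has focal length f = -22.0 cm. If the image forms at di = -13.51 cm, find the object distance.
1/do = 1/f − 1/di → do = 35.01 cm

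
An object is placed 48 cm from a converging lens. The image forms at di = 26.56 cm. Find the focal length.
1/f = 1/do + 1/di → f = 17.1 cm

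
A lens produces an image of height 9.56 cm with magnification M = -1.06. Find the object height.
ho = |hi|/|M| = 9.019 cm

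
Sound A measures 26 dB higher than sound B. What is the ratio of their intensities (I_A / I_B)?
I_A/I_B = 10^(Δβ/10) = 398.1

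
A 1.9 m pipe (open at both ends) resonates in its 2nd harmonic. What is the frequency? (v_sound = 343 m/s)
fₙ = nv/(2L) = 180.5 Hz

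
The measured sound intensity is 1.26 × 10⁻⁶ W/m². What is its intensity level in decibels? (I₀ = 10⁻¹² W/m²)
β = 10·log₁₀(I/I₀) = 61 dB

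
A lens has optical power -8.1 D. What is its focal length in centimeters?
f = 1/P = -12.35 cm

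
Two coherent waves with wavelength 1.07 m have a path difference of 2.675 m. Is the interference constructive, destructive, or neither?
destructive — path difference = 2.5λ, an odd multiple of λ/2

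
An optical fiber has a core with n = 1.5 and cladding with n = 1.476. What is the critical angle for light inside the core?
θc = arcsin(n_cladding/n_core) = 79.74°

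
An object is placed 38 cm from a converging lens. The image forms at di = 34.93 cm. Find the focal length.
1/f = 1/do + 1/di → f = 18.2 cm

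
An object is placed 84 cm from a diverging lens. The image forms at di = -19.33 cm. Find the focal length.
1/f = 1/do + 1/di → f = -25.11 cm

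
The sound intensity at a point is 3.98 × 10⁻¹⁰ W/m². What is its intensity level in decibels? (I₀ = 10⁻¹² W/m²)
β = 10·log₁₀(I/I₀) = 26 dB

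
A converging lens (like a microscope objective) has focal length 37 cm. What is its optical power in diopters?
P = 1/f = 2.703 D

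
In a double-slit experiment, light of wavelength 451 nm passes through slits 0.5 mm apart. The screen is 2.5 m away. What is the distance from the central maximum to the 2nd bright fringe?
y = mλL/d = 4.51 mm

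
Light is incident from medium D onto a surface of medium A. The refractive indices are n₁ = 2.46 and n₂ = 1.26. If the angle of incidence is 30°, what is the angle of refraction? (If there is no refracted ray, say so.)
sin θ₂ = (n₁/n₂)·sin θ₁ = 0.9762 → θ₂ = 77.47°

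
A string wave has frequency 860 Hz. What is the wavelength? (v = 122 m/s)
λ = v/f = 0.1419 m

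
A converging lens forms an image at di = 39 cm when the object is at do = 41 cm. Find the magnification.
M = −di/do = -0.9512 (inverted image)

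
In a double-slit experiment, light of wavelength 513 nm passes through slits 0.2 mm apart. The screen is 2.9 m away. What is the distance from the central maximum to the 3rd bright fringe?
y = mλL/d = 22.32 mm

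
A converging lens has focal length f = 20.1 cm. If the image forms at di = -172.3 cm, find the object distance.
1/do = 1/f − 1/di → do = 18 cm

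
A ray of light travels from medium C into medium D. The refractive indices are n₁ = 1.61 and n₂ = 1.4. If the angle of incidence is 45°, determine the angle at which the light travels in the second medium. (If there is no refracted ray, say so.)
sin θ₂ = (n₁/n₂)·sin θ₁ = 0.8132 → θ₂ = 54.41°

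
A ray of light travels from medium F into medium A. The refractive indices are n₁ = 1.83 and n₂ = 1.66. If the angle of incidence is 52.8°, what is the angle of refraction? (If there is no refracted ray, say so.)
sin θ₂ = (n₁/n₂)·sin θ₁ = 0.8781 → θ₂ = 61.41°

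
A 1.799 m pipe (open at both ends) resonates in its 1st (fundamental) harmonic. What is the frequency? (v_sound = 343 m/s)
fₙ = nv/(2L) = 95.33 Hz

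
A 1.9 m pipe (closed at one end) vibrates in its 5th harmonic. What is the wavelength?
λₙ = 4L/n = 1.52 m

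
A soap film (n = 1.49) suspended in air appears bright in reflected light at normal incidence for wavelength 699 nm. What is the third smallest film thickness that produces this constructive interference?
2nt = (m − ½)λ with m = 3 → t = (m − ½)λ/(2n) = 586.4 nm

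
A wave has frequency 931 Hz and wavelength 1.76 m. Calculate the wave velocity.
v = fλ = 1639 m/s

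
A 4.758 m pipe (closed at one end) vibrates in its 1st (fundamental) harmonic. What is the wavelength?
λₙ = 4L/n = 19.03 m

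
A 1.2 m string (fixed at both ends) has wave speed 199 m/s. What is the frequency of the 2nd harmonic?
fₙ = nv/(2L) = 165.8 Hz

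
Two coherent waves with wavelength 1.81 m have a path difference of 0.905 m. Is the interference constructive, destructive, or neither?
destructive — path difference = 0.5λ, an odd multiple of λ/2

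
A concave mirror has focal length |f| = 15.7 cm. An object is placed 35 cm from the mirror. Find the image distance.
f = +15.7 cm (concave); 1/di = 1/f − 1/do → di = 28.47 cm (real image, in front of mirror)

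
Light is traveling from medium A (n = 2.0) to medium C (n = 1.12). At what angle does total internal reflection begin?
θc = arcsin(n₂/n₁) = 34.06°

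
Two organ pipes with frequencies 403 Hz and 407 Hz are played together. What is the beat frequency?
4 Hz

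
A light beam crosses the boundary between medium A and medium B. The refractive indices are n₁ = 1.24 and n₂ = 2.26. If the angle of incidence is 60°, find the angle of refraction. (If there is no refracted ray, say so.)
sin θ₂ = (n₁/n₂)·sin θ₁ = 0.4752 → θ₂ = 28.37°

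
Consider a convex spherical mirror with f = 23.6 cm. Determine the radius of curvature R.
R = 2|f| = 47.2 cm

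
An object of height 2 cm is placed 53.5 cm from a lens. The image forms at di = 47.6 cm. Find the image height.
hi = (-di/do) × ho = -1.779 cm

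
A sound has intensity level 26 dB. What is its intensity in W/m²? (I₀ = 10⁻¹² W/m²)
I = I₀·10^(β/10) = 3.98 × 10⁻¹⁰ W/m²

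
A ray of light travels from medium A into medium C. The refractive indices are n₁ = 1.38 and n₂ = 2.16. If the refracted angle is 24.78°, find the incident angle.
sin θ₁ = (n₂/n₁)·sin θ₂ → θ₁ = 41°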